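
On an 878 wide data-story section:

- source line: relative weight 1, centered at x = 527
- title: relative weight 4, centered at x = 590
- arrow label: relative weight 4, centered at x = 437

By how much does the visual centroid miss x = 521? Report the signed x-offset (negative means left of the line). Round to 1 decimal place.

≈ -6.0

Weights sum to 1 + 4 + 4 = 9.
x: (1·527 + 4·590 + 4·437) / 9 = 4635 / 9 ≈ 515.00
Offset from x = 521: 515.00 − 521 ≈ -6.00.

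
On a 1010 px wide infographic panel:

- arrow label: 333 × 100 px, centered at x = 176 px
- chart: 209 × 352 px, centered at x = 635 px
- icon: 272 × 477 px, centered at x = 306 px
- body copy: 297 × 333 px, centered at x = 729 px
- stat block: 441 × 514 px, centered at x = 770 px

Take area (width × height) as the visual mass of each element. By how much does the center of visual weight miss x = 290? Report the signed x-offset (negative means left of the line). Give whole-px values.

Taking area as weight: arrow label 333·100 = 33300, chart 209·352 = 73568, icon 272·477 = 129744, body copy 297·333 = 98901, stat block 441·514 = 226674. Sum 562187.
Σw·x = 33300·176 + 73568·635 + 129744·306 + 98901·729 + 226674·770 = 338915953, so x̄ = 338915953/562187 ≈ 602.85.
Offset from x = 290: 602.85 − 290 ≈ 312.85.

≈ 313 px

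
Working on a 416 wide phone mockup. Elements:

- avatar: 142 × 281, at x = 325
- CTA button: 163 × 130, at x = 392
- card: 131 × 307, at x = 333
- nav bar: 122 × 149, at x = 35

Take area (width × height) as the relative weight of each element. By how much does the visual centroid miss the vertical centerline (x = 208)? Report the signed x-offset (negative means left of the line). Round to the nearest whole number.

≈ 87

Areas → weights: avatar 142·281 = 39902, CTA button 163·130 = 21190, card 131·307 = 40217, nav bar 122·149 = 18178; Σw = 119487.
Σw·x = 39902·325 + 21190·392 + 40217·333 + 18178·35 = 35303121, so x̄ = 35303121/119487 ≈ 295.46.
Difference: 295.46 − 208 ≈ 87.46.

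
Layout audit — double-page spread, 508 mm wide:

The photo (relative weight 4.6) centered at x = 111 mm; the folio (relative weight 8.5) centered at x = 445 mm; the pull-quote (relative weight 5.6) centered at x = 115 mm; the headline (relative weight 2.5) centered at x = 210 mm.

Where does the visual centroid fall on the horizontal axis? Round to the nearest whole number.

Σw = 4.6 + 8.5 + 5.6 + 2.5 = 21.2.
x-moment: 4.6·111 + 8.5·445 + 5.6·115 + 2.5·210 = 5462.1; centroid 5462.1/21.2 ≈ 257.65.

x ≈ 258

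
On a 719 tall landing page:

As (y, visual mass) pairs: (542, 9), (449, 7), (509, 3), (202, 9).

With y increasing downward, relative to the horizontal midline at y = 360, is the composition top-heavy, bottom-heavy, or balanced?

bottom-heavy

Total weight = 9 + 7 + 3 + 9 = 28.
Σw·y = 9·542 + 7·449 + 3·509 + 9·202 = 11366, so ȳ = 11366/28 ≈ 405.93.
405.9 vs midline 360 → bottom-heavy.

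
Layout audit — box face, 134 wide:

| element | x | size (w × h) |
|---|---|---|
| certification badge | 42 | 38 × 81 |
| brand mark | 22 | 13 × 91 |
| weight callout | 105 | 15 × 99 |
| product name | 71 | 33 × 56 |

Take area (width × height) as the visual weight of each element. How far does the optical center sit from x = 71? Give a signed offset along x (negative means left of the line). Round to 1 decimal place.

Areas: certification badge 38·81 = 3078, brand mark 13·91 = 1183, weight callout 15·99 = 1485, product name 33·56 = 1848. Total weight = 7594.
x: (3078·42 + 1183·22 + 1485·105 + 1848·71) / 7594 = 442435 / 7594 ≈ 58.26
Difference: 58.26 − 71 ≈ -12.74.

≈ -12.7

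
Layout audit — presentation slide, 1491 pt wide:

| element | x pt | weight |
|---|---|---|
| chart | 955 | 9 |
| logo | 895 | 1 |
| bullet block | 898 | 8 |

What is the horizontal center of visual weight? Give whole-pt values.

Weights sum to 9 + 1 + 8 = 18.
x-moment: 9·955 + 1·895 + 8·898 = 16674; centroid 16674/18 ≈ 926.33.

x ≈ 926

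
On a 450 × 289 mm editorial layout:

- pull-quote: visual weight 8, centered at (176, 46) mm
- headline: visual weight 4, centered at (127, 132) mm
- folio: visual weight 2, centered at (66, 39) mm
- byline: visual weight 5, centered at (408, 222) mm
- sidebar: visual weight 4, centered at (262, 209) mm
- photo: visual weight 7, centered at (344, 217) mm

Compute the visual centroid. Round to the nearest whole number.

(251, 148)

Weights sum to 8 + 4 + 2 + 5 + 4 + 7 = 30.
Σw·x = 7544; x̄ = 7544/30 ≈ 251.47.
y: moment 4439 / weight 30 ≈ 147.97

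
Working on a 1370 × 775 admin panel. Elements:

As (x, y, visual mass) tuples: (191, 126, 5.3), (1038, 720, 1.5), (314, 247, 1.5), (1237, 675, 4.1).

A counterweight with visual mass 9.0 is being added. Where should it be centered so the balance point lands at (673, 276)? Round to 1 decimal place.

(698.9, 113.4)

New total weight: (5.3 + 1.5 + 1.5 + 4.1) + 9.0 = 21.4.
x: target moment 21.4×673 = 14402.2; current 5.3·191 + 1.5·1038 + 1.5·314 + 4.1·1237 = 8112.0; the counterweight supplies 6290.2, so x = 6290.2/9.0 ≈ 698.91.
y: target moment 21.4×276 = 5906.4; current 5.3·126 + 1.5·720 + 1.5·247 + 4.1·675 = 4885.8; the counterweight supplies 1020.6, so y = 1020.6/9.0 ≈ 113.40.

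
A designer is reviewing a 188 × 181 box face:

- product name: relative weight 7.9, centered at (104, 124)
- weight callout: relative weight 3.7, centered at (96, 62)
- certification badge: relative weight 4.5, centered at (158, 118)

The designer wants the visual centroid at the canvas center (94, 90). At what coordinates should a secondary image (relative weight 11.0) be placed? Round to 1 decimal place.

(60.0, 63.5)

New total weight: (7.9 + 3.7 + 4.5) + 11.0 = 27.1.
Along x: (1887.8 + 11.0·x) / 27.1 = 94 (existing moment 7.9·104 + 3.7·96 + 4.5·158 = 1887.8) ⇒ x = (2547.4 − 1887.8) / 11.0 ≈ 59.96.
Along y: (1740.0 + 11.0·y) / 27.1 = 90 (existing moment 7.9·124 + 3.7·62 + 4.5·118 = 1740.0) ⇒ y = (2439.0 − 1740.0) / 11.0 ≈ 63.55.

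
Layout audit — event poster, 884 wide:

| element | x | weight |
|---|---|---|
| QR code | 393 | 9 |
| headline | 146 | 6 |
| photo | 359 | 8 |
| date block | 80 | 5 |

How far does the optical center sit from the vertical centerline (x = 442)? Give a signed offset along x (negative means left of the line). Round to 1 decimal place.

≈ -167.5

Weights sum to 9 + 6 + 8 + 5 = 28.
Σw·x = 9·393 + 6·146 + 8·359 + 5·80 = 7685, so x̄ = 7685/28 ≈ 274.46.
Difference: 274.46 − 442 ≈ -167.54.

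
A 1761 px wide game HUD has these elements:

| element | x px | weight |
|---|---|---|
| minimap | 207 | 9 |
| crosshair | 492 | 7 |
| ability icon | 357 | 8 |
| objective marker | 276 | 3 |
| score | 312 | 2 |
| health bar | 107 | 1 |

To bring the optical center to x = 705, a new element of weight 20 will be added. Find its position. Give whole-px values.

x ≈ 1276

New total weight: (9 + 7 + 8 + 3 + 2 + 1) + 20 = 50.
x: target moment 50×705 = 35250; current 9·207 + 7·492 + 8·357 + 3·276 + 2·312 + 1·107 = 9722; the new element supplies 25528, so x = 25528/20 ≈ 1276.40.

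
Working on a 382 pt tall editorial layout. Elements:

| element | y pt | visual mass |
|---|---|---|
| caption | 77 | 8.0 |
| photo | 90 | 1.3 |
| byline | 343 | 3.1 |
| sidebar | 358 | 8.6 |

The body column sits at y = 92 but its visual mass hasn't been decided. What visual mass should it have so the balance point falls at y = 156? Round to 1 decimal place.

Existing Σw = 21.0 (8.0 + 1.3 + 3.1 + 8.6); existing moment 8.0·77 + 1.3·90 + 3.1·343 + 8.6·358 = 4875.1.
Set Σw·y/Σw = 156: (4875.1 + 92w) = 156·(21.0 + w).
So w = (156·21.0 − 4875.1)/(92 − 156) = -1599.1/-64 ≈ 24.99.

w ≈ 25.0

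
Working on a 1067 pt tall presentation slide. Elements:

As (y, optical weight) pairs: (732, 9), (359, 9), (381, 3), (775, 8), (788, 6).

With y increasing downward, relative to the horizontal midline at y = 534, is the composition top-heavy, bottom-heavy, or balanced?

bottom-heavy

Total weight = 9 + 9 + 3 + 8 + 6 = 35.
y-moment: 9·732 + 9·359 + 3·381 + 8·775 + 6·788 = 21890; centroid 21890/35 ≈ 625.43.
Since 625.4 is below (larger y than) 534, the composition reads bottom-heavy.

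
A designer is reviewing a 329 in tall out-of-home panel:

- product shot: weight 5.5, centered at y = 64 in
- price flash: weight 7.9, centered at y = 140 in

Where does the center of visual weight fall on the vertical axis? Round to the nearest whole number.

y ≈ 109

Weights sum to 5.5 + 7.9 = 13.4.
Σw·y = 5.5·64 + 7.9·140 = 1458.0, so ȳ = 1458.0/13.4 ≈ 108.81.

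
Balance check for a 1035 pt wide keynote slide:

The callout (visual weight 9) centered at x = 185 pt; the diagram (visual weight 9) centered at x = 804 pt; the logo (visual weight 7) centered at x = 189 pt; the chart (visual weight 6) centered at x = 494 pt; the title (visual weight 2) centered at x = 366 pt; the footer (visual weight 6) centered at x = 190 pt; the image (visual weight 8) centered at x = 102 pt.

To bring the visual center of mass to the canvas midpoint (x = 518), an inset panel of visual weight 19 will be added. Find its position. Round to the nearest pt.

x ≈ 964

With the inset panel, Σw becomes 9 + 9 + 7 + 6 + 2 + 6 + 8 + 19 = 66.
x: need Σw·x = 66·518 = 34188. Existing = 9·185 + 9·804 + 7·189 + 6·494 + 2·366 + 6·190 + 8·102 = 15876. Remainder 18312 / 19 ≈ 963.79.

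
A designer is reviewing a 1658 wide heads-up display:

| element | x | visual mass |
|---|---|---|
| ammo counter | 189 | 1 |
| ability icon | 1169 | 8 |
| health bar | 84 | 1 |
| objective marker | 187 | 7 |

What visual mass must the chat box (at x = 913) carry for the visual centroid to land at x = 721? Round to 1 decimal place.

w ≈ 6.9

Fixed elements: Σw = 1 + 8 + 1 + 7 = 17, Σw·x = 1·189 + 8·1169 + 1·84 + 7·187 = 10934.
For the centroid to hit 721: (10934 + w·913) / (17 + w) = 721.
So w = (721·17 − 10934)/(913 − 721) = 1323/192 ≈ 6.89.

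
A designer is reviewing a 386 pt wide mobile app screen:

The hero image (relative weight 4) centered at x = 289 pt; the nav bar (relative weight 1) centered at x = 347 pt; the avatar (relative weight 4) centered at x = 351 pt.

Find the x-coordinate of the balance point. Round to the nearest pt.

Weights sum to 4 + 1 + 4 = 9.
x: (4·289 + 1·347 + 4·351) / 9 = 2907 / 9 ≈ 323.00

x ≈ 323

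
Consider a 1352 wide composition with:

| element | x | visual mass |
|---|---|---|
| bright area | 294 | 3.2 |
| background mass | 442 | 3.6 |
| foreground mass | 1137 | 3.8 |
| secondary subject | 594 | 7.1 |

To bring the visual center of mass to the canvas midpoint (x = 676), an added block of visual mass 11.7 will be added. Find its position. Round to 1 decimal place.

With the added block, Σw becomes 3.2 + 3.6 + 3.8 + 7.1 + 11.7 = 29.4.
Along x: (11070.0 + 11.7·x) / 29.4 = 676 (existing moment 3.2·294 + 3.6·442 + 3.8·1137 + 7.1·594 = 11070.0) ⇒ x = (19874.4 − 11070.0) / 11.7 ≈ 752.51.

x ≈ 752.5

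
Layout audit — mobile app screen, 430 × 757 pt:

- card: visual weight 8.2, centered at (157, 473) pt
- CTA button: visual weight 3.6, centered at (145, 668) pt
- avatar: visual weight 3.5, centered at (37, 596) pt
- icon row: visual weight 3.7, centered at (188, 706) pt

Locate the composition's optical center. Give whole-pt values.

Total weight = 8.2 + 3.6 + 3.5 + 3.7 = 19.0.
x: (8.2·157 + 3.6·145 + 3.5·37 + 3.7·188) / 19.0 = 2634.5 / 19.0 ≈ 138.66
y: (8.2·473 + 3.6·668 + 3.5·596 + 3.7·706) / 19.0 = 10981.6 / 19.0 ≈ 577.98

(139, 578)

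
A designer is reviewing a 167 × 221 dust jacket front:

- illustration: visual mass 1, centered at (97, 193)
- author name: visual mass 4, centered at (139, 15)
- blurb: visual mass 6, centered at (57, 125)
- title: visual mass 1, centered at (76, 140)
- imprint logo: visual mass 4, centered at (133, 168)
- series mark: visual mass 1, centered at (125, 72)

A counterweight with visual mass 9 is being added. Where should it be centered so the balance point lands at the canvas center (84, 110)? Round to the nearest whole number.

After adding the counterweight, total weight = 1 + 4 + 6 + 1 + 4 + 1 + 9 = 26.
Along x: (1728 + 9·x) / 26 = 84 (existing moment 1·97 + 4·139 + 6·57 + 1·76 + 4·133 + 1·125 = 1728) ⇒ x = (2184 − 1728) / 9 ≈ 50.67.
Along y: (1887 + 9·y) / 26 = 110 (existing moment 1·193 + 4·15 + 6·125 + 1·140 + 4·168 + 1·72 = 1887) ⇒ y = (2860 − 1887) / 9 ≈ 108.11.

(51, 108)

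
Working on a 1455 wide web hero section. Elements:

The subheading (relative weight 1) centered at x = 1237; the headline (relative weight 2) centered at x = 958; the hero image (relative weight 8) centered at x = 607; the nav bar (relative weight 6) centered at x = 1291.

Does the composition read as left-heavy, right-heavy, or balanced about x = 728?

right-heavy

Σw = 1 + 2 + 8 + 6 = 17.
x-moment: 1·1237 + 2·958 + 8·607 + 6·1291 = 15755; centroid 15755/17 ≈ 926.76.
926.8 vs midline 728 → right-heavy.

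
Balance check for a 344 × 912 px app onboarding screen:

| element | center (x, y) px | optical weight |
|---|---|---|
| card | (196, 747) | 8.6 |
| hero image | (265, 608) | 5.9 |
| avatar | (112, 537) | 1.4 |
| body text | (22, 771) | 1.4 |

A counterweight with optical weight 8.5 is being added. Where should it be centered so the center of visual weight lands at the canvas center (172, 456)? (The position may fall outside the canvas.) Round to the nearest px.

(118, -9)

With the counterweight, Σw becomes 8.6 + 5.9 + 1.4 + 1.4 + 8.5 = 25.8.
x: need Σw·x = 25.8·172 = 4437.6. Existing = 8.6·196 + 5.9·265 + 1.4·112 + 1.4·22 = 3436.7. Remainder 1000.9 / 8.5 ≈ 117.75.
y: need Σw·y = 25.8·456 = 11764.8. Existing = 8.6·747 + 5.9·608 + 1.4·537 + 1.4·771 = 11842.6. Remainder -77.8 / 8.5 ≈ -9.15.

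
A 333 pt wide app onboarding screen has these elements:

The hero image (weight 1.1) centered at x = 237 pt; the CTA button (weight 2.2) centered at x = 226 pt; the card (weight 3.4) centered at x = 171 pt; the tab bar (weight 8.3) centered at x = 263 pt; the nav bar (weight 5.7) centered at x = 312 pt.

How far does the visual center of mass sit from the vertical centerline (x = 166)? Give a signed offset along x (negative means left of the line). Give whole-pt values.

Σw = 1.1 + 2.2 + 3.4 + 8.3 + 5.7 = 20.7.
x-moment: 1.1·237 + 2.2·226 + 3.4·171 + 8.3·263 + 5.7·312 = 5300.6; centroid 5300.6/20.7 ≈ 256.07.
Against x = 166, that's 256.07 − 166 = 90.07.

≈ 90 pt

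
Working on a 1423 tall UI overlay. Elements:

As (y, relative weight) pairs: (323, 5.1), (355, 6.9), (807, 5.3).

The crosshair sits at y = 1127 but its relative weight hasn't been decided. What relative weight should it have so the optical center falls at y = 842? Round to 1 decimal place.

Existing Σw = 17.3 (5.1 + 6.9 + 5.3); existing moment 5.1·323 + 6.9·355 + 5.3·807 = 8373.9.
Balance at y = 842 requires (8373.9 + w·1127) / (17.3 + w) = 842.
So w = (842·17.3 − 8373.9)/(1127 − 842) = 6192.7/285 ≈ 21.73.

w ≈ 21.7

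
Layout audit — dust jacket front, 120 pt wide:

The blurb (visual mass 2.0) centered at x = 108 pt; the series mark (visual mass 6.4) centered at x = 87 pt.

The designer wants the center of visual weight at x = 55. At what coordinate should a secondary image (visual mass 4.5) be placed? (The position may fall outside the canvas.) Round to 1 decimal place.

New total weight: (2.0 + 6.4) + 4.5 = 12.9.
x: target moment 12.9×55 = 709.5; current 2.0·108 + 6.4·87 = 772.8; the secondary image supplies -63.3, so x = -63.3/4.5 ≈ -14.07.

x ≈ -14.1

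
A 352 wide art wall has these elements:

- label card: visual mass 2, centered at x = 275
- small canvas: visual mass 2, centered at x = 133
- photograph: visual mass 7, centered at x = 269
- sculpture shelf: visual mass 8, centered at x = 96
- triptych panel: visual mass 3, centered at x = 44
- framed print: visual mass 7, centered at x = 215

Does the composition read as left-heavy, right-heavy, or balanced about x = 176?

balanced

Weights sum to 2 + 2 + 7 + 8 + 3 + 7 = 29.
x: moment 5104 / weight 29 ≈ 176.00
That equals the midline 176 — balanced.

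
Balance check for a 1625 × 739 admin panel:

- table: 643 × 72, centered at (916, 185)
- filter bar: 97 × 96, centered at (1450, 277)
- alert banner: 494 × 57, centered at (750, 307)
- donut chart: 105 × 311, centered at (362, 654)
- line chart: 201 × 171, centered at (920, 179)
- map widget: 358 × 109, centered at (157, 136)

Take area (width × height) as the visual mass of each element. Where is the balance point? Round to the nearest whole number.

(667, 277)

Areas → weights: table 643·72 = 46296, filter bar 97·96 = 9312, alert banner 494·57 = 28158, donut chart 105·311 = 32655, line chart 201·171 = 34371, map widget 358·109 = 39022; Σw = 189814.
x: moment 126596920 / weight 189814 ≈ 666.95
y: moment 52604461 / weight 189814 ≈ 277.14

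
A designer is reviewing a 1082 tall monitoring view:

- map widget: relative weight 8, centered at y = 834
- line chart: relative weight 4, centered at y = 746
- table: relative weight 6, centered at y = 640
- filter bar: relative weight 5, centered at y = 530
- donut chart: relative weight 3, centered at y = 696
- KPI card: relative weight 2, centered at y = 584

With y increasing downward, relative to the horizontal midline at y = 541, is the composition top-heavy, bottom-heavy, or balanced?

bottom-heavy

Total weight = 8 + 4 + 6 + 5 + 3 + 2 = 28.
Σw·y = 19402; ȳ = 19402/28 ≈ 692.93.
692.9 lies below (larger y than) the midline 541, so the layout is bottom-heavy.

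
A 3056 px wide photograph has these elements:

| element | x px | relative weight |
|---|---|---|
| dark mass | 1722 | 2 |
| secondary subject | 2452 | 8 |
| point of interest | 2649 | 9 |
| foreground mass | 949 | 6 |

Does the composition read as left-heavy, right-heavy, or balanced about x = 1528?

Σw = 2 + 8 + 9 + 6 = 25.
x-moment: 2·1722 + 8·2452 + 9·2649 + 6·949 = 52595; centroid 52595/25 ≈ 2103.80.
Since 2103.8 is right of 1528, the composition reads right-heavy.

right-heavy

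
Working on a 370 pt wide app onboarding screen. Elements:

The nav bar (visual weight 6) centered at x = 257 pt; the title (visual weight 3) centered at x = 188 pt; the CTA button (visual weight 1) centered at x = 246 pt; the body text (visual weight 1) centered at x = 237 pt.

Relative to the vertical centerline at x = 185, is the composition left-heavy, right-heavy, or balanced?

Σw = 6 + 3 + 1 + 1 = 11.
x-moment: 6·257 + 3·188 + 1·246 + 1·237 = 2589; centroid 2589/11 ≈ 235.36.
235.4 vs midline 185 → right-heavy.

right-heavy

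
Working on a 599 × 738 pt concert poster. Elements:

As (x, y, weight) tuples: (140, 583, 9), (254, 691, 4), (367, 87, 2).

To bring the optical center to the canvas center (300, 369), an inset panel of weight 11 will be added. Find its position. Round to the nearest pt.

New total weight: (9 + 4 + 2) + 11 = 26.
Along x: (3010 + 11·x) / 26 = 300 (existing moment 9·140 + 4·254 + 2·367 = 3010) ⇒ x = (7800 − 3010) / 11 ≈ 435.45.
Along y: (8185 + 11·y) / 26 = 369 (existing moment 9·583 + 4·691 + 2·87 = 8185) ⇒ y = (9594 − 8185) / 11 ≈ 128.09.

(435, 128)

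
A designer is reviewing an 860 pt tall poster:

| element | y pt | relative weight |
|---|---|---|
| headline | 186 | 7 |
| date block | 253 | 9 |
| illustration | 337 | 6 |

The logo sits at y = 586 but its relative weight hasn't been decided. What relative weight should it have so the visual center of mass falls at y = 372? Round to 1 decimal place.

w ≈ 12.1

Existing Σw = 22 (7 + 9 + 6); existing moment 7·186 + 9·253 + 6·337 = 5601.
Set Σw·y/Σw = 372: (5601 + 586w) = 372·(22 + w).
Solving: w = (372·22 − 5601) / (586 − 372) = 2583 / 214 ≈ 12.07.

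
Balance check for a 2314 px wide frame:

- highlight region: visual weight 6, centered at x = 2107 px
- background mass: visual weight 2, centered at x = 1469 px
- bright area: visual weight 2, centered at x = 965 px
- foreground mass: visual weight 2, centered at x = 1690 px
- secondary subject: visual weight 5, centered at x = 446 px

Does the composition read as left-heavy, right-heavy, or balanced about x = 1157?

Total weight = 6 + 2 + 2 + 2 + 5 = 17.
x: (6·2107 + 2·1469 + 2·965 + 2·1690 + 5·446) / 17 = 23120 / 17 ≈ 1360.00
1360.0 lies right of the midline 1157, so the layout is right-heavy.

right-heavy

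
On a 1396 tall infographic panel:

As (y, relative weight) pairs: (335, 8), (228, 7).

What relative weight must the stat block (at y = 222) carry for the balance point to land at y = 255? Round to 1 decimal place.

Fixed elements: Σw = 8 + 7 = 15, Σw·y = 8·335 + 7·228 = 4276.
For the centroid to hit 255: (4276 + w·222) / (15 + w) = 255.
So w = (255·15 − 4276)/(222 − 255) = -451/-33 ≈ 13.67.

w ≈ 13.7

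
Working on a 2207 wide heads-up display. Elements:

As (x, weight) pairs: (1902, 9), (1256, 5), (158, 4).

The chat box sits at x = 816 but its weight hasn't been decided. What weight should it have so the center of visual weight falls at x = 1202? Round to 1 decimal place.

w ≈ 6.2

Existing Σw = 18 (9 + 5 + 4); existing moment 9·1902 + 5·1256 + 4·158 = 24030.
Balance at x = 1202 requires (24030 + w·816) / (18 + w) = 1202.
Solving: w = (1202·18 − 24030) / (816 − 1202) = -2394 / -386 ≈ 6.20.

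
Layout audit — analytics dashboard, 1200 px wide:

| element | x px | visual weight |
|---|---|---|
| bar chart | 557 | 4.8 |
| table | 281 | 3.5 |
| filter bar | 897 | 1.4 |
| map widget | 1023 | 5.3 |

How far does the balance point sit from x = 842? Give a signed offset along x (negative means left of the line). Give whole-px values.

Total weight = 4.8 + 3.5 + 1.4 + 5.3 = 15.0.
x: (4.8·557 + 3.5·281 + 1.4·897 + 5.3·1023) / 15.0 = 10334.8 / 15.0 ≈ 688.99
Offset from x = 842: 688.99 − 842 ≈ -153.01.

≈ -153 px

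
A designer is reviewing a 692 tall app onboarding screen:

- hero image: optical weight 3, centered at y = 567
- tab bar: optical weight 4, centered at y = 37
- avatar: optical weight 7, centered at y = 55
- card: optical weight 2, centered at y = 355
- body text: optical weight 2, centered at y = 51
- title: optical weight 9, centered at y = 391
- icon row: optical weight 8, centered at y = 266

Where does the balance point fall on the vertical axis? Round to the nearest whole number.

Total weight = 3 + 4 + 7 + 2 + 2 + 9 + 8 = 35.
y-moment: 3·567 + 4·37 + 7·55 + 2·355 + 2·51 + 9·391 + 8·266 = 8693; centroid 8693/35 ≈ 248.37.

y ≈ 248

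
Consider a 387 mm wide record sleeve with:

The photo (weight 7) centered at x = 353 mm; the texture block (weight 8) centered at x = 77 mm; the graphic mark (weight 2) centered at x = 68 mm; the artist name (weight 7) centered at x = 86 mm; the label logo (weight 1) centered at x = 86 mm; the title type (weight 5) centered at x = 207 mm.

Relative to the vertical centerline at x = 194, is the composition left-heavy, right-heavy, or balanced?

Σw = 7 + 8 + 2 + 7 + 1 + 5 = 30.
x: (7·353 + 8·77 + 2·68 + 7·86 + 1·86 + 5·207) / 30 = 4946 / 30 ≈ 164.87
164.9 lies left of the midline 194, so the layout is left-heavy.

left-heavy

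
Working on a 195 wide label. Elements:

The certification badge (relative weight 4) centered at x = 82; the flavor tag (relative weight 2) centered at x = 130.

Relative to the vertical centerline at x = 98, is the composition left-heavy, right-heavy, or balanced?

balanced

Weights sum to 4 + 2 = 6.
x: (4·82 + 2·130) / 6 = 588 / 6 ≈ 98.00
That equals the midline 98 — balanced.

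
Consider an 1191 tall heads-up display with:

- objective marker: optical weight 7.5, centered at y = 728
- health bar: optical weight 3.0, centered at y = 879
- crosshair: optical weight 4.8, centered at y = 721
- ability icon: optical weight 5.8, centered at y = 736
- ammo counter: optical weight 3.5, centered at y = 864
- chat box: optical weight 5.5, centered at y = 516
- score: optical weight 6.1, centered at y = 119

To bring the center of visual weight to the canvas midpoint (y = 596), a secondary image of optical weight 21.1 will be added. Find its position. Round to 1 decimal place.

y ≈ 556.2

With the secondary image, Σw becomes 7.5 + 3.0 + 4.8 + 5.8 + 3.5 + 5.5 + 6.1 + 21.1 = 57.3.
y: need Σw·y = 57.3·596 = 34150.8. Existing = 7.5·728 + 3.0·879 + 4.8·721 + 5.8·736 + 3.5·864 + 5.5·516 + 6.1·119 = 22414.5. Remainder 11736.3 / 21.1 ≈ 556.22.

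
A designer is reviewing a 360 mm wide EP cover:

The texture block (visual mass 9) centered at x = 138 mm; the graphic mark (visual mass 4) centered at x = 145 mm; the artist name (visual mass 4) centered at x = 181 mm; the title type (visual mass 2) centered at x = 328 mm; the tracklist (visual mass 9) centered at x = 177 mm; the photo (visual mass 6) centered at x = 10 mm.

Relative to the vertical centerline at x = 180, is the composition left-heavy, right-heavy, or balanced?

left-heavy

Weights sum to 9 + 4 + 4 + 2 + 9 + 6 = 34.
x: moment 4855 / weight 34 ≈ 142.79
142.8 lies left of the midline 180, so the layout is left-heavy.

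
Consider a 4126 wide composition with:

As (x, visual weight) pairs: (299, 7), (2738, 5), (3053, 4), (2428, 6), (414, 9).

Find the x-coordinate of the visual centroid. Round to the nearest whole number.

x ≈ 1493

Σw = 7 + 5 + 4 + 6 + 9 = 31.
x: (7·299 + 5·2738 + 4·3053 + 6·2428 + 9·414) / 31 = 46289 / 31 ≈ 1493.19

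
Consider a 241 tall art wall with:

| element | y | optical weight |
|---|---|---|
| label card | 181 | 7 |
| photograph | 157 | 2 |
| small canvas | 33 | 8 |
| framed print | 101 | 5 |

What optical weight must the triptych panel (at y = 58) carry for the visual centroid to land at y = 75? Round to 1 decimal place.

Fixed elements: Σw = 7 + 2 + 8 + 5 = 22, Σw·y = 7·181 + 2·157 + 8·33 + 5·101 = 2350.
For the centroid to hit 75: (2350 + w·58) / (22 + w) = 75.
So w = (75·22 − 2350)/(58 − 75) = -700/-17 ≈ 41.18.

w ≈ 41.2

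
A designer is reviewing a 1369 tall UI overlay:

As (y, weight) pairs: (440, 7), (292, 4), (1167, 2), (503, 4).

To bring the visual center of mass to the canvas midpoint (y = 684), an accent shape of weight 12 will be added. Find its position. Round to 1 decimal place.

y ≈ 936.8

With the accent shape, Σw becomes 7 + 4 + 2 + 4 + 12 = 29.
y: target moment 29×684 = 19836; current 7·440 + 4·292 + 2·1167 + 4·503 = 8594; the accent shape supplies 11242, so y = 11242/12 ≈ 936.83.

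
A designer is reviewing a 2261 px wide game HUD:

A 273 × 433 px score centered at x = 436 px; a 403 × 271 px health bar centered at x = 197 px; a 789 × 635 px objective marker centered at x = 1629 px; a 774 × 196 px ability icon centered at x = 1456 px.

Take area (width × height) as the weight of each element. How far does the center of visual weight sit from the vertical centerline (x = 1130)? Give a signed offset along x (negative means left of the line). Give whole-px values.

Taking area as weight: score 273·433 = 118209, health bar 403·271 = 109213, objective marker 789·635 = 501015, ability icon 774·196 = 151704. Sum 880141.
x-moment: 118209·436 + 109213·197 + 501015·1629 + 151704·1456 = 1110088544; centroid 1110088544/880141 ≈ 1261.26.
Difference: 1261.26 − 1130 ≈ 131.26.

≈ 131 px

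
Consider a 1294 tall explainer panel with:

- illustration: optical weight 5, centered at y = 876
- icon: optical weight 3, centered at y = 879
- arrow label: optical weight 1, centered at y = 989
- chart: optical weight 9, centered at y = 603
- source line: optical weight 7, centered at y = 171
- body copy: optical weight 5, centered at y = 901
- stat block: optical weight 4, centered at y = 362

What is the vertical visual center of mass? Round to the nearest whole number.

y ≈ 605

Total weight = 5 + 3 + 1 + 9 + 7 + 5 + 4 = 34.
y: (5·876 + 3·879 + 1·989 + 9·603 + 7·171 + 5·901 + 4·362) / 34 = 20583 / 34 ≈ 605.38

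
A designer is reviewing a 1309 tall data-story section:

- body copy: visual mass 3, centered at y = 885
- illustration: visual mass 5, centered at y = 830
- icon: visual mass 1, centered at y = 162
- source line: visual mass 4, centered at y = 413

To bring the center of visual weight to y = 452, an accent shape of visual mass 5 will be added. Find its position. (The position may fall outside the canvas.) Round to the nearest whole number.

y ≈ -97

After adding the accent shape, total weight = 3 + 5 + 1 + 4 + 5 = 18.
y: need Σw·y = 18·452 = 8136. Existing = 3·885 + 5·830 + 1·162 + 4·413 = 8619. Remainder -483 / 5 ≈ -96.60.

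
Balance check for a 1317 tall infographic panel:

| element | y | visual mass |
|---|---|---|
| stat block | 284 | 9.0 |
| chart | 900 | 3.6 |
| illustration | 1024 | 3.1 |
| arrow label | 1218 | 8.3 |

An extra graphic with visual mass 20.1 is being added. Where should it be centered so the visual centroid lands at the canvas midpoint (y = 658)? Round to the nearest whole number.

With the extra graphic, Σw becomes 9.0 + 3.6 + 3.1 + 8.3 + 20.1 = 44.1.
y: target moment 44.1×658 = 29017.8; current 9.0·284 + 3.6·900 + 3.1·1024 + 8.3·1218 = 19079.8; the extra graphic supplies 9938.0, so y = 9938.0/20.1 ≈ 494.43.

y ≈ 494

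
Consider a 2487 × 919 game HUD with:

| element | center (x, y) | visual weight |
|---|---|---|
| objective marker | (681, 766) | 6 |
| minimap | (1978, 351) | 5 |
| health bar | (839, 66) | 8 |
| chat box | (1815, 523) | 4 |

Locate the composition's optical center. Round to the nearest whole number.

Weights sum to 6 + 5 + 8 + 4 = 23.
Σw·x = 6·681 + 5·1978 + 8·839 + 4·1815 = 27948, so x̄ = 27948/23 ≈ 1215.13.
Σw·y = 6·766 + 5·351 + 8·66 + 4·523 = 8971, so ȳ = 8971/23 ≈ 390.04.

(1215, 390)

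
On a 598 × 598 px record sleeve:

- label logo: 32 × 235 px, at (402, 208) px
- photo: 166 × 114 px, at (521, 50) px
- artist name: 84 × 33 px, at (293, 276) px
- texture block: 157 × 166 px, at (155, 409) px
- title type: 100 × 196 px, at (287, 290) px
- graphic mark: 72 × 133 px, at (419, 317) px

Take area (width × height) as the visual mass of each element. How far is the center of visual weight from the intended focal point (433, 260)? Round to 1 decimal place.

≈ 109.2 px

Areas → weights: label logo 32·235 = 7520, photo 166·114 = 18924, artist name 84·33 = 2772, texture block 157·166 = 26062, title type 100·196 = 19600, graphic mark 72·133 = 9576; Σw = 84454.
x-moment: 7520·402 + 18924·521 + 2772·293 + 26062·155 + 19600·287 + 9576·419 = 27371794; centroid 27371794/84454 ≈ 324.10.
y-moment: 7520·208 + 18924·50 + 2772·276 + 26062·409 + 19600·290 + 9576·317 = 22654382; centroid 22654382/84454 ≈ 268.25.
From (433, 260): dx = -108.90, dy = 8.25, so the distance is √(dx²+dy²) ≈ 109.21.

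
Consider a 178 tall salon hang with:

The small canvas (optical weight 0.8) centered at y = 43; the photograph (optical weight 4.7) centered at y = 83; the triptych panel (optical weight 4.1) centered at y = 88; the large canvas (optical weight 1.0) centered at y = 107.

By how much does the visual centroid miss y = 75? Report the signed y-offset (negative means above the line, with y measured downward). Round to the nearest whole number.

Σw = 0.8 + 4.7 + 4.1 + 1.0 = 10.6.
Σw·y = 0.8·43 + 4.7·83 + 4.1·88 + 1.0·107 = 892.3, so ȳ = 892.3/10.6 ≈ 84.18.
Against y = 75, that's 84.18 − 75 = 9.18.

≈ 9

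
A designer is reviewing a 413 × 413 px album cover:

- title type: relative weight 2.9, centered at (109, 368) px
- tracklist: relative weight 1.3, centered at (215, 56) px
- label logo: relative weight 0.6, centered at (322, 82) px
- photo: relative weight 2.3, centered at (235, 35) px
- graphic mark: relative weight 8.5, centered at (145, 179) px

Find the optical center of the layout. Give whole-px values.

(164, 179)

Total weight = 2.9 + 1.3 + 0.6 + 2.3 + 8.5 = 15.6.
Σw·x = 2.9·109 + 1.3·215 + 0.6·322 + 2.3·235 + 8.5·145 = 2561.8, so x̄ = 2561.8/15.6 ≈ 164.22.
Σw·y = 2.9·368 + 1.3·56 + 0.6·82 + 2.3·35 + 8.5·179 = 2791.2, so ȳ = 2791.2/15.6 ≈ 178.92.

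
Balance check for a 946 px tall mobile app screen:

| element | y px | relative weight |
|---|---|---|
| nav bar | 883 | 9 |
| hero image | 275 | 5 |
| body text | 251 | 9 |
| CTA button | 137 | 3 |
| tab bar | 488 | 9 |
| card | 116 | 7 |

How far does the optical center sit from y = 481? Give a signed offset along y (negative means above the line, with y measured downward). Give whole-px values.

Weights sum to 9 + 5 + 9 + 3 + 9 + 7 = 42.
Σw·y = 9·883 + 5·275 + 9·251 + 3·137 + 9·488 + 7·116 = 17196, so ȳ = 17196/42 ≈ 409.43.
Against y = 481, that's 409.43 − 481 = -71.57.

≈ -72 px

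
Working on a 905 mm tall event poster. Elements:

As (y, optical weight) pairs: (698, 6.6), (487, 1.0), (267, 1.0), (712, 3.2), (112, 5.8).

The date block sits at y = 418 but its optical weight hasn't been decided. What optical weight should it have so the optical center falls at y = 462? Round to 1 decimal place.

w ≈ 3.6

Known weights sum to 6.6 + 1.0 + 1.0 + 3.2 + 5.8 = 17.6; their moment is 6.6·698 + 1.0·487 + 1.0·267 + 3.2·712 + 5.8·112 = 8288.8.
Balance at y = 462 requires (8288.8 + w·418) / (17.6 + w) = 462.
Rearranging, w·(418 − 462) = 462·17.6 − 8288.8 = -157.6, so w ≈ -157.6/-44 = 3.58.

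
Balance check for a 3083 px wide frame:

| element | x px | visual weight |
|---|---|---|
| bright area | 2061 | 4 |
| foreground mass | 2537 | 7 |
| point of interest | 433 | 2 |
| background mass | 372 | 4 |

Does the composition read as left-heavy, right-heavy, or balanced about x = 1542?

right-heavy

Total weight = 4 + 7 + 2 + 4 = 17.
x: (4·2061 + 7·2537 + 2·433 + 4·372) / 17 = 28357 / 17 ≈ 1668.06
1668.1 lies right of the midline 1542, so the layout is right-heavy.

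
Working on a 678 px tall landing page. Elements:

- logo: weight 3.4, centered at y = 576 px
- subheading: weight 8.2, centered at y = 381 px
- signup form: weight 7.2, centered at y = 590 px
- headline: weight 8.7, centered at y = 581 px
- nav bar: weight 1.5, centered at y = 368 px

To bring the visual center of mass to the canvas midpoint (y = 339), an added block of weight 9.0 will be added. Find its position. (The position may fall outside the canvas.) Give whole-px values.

y ≈ -228

After adding the added block, total weight = 3.4 + 8.2 + 7.2 + 8.7 + 1.5 + 9.0 = 38.0.
y: target moment 38.0×339 = 12882.0; current 3.4·576 + 8.2·381 + 7.2·590 + 8.7·581 + 1.5·368 = 14937.3; the added block supplies -2055.3, so y = -2055.3/9.0 ≈ -228.37.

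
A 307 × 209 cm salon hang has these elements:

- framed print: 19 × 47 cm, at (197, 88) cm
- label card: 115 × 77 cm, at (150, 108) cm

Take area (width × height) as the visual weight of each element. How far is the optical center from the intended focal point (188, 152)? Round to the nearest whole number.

≈ 57 cm

Areas: framed print 19·47 = 893, label card 115·77 = 8855. Total weight = 9748.
x-moment: 893·197 + 8855·150 = 1504171; centroid 1504171/9748 ≈ 154.31.
y-moment: 893·88 + 8855·108 = 1034924; centroid 1034924/9748 ≈ 106.17.
Relative to (188, 152): Δ = (-33.69, -45.83); |Δ| = √(-33.69² + -45.83²) ≈ 56.88.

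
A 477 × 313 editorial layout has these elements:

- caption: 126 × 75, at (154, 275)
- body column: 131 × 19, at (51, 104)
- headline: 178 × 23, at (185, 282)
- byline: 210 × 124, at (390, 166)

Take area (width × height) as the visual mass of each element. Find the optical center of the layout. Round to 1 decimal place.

(297.0, 198.1)

Areas: caption 126·75 = 9450, body column 131·19 = 2489, headline 178·23 = 4094, byline 210·124 = 26040. Total weight = 42073.
x-moment: 9450·154 + 2489·51 + 4094·185 + 26040·390 = 12495229; centroid 12495229/42073 ≈ 296.99.
y-moment: 9450·275 + 2489·104 + 4094·282 + 26040·166 = 8334754; centroid 8334754/42073 ≈ 198.10.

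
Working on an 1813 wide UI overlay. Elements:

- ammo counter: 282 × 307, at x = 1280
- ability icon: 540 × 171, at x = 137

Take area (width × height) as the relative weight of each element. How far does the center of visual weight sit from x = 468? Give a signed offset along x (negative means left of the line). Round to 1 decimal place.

Areas: ammo counter 282·307 = 86574, ability icon 540·171 = 92340. Total weight = 178914.
x-moment: 86574·1280 + 92340·137 = 123465300; centroid 123465300/178914 ≈ 690.08.
Offset from x = 468: 690.08 − 468 ≈ 222.08.

≈ 222.1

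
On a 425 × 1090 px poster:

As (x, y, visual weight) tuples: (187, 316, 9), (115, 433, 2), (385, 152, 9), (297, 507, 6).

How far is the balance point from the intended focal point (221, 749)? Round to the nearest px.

≈ 440 px

Total weight = 9 + 2 + 9 + 6 = 26.
Σw·x = 9·187 + 2·115 + 9·385 + 6·297 = 7160, so x̄ = 7160/26 ≈ 275.38.
Σw·y = 9·316 + 2·433 + 9·152 + 6·507 = 8120, so ȳ = 8120/26 ≈ 312.31.
From (221, 749): dx = 54.38, dy = -436.69, so the distance is √(dx²+dy²) ≈ 440.07.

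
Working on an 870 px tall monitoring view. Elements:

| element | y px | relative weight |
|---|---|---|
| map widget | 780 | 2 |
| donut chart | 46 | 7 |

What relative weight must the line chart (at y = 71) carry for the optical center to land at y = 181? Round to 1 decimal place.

w ≈ 2.3

Fixed elements: Σw = 2 + 7 = 9, Σw·y = 2·780 + 7·46 = 1882.
Set Σw·y/Σw = 181: (1882 + 71w) = 181·(9 + w).
So w = (181·9 − 1882)/(71 − 181) = -253/-110 ≈ 2.30.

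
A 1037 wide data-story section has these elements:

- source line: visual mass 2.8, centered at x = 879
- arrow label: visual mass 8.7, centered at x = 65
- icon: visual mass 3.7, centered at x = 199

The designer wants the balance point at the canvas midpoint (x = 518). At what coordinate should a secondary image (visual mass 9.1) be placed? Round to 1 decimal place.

New total weight: (2.8 + 8.7 + 3.7) + 9.1 = 24.3.
x: target moment 24.3×518 = 12587.4; current 2.8·879 + 8.7·65 + 3.7·199 = 3763.0; the secondary image supplies 8824.4, so x = 8824.4/9.1 ≈ 969.71.

x ≈ 969.7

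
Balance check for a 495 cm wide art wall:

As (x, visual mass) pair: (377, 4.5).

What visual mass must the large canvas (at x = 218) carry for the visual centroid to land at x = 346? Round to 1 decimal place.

The single fixed element contributes weight 4.5, moment 4.5·377 = 1696.5.
For the centroid to hit 346: (1696.5 + w·218) / (4.5 + w) = 346.
Solving: w = (346·4.5 − 1696.5) / (218 − 346) = -139.5 / -128 ≈ 1.09.

w ≈ 1.1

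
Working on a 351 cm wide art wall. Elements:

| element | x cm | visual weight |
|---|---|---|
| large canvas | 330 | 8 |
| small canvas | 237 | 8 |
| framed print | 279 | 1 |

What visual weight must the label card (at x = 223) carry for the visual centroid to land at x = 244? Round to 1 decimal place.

w ≈ 31.8

Known weights sum to 8 + 8 + 1 = 17; their moment is 8·330 + 8·237 + 1·279 = 4815.
Balance at x = 244 requires (4815 + w·223) / (17 + w) = 244.
So w = (244·17 − 4815)/(223 − 244) = -667/-21 ≈ 31.76.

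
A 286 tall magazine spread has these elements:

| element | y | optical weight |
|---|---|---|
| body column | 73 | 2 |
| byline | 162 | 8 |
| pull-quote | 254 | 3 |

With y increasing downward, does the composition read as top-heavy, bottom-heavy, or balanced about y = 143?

bottom-heavy

Σw = 2 + 8 + 3 = 13.
y-moment: 2·73 + 8·162 + 3·254 = 2204; centroid 2204/13 ≈ 169.54.
169.5 vs midline 143 → bottom-heavy.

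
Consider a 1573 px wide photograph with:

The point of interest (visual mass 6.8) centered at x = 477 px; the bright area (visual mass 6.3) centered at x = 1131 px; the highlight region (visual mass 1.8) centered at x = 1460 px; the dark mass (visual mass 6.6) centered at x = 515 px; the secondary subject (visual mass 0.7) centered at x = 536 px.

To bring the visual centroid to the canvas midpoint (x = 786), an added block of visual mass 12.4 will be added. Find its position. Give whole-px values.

New total weight: (6.8 + 6.3 + 1.8 + 6.6 + 0.7) + 12.4 = 34.6.
x: need Σw·x = 34.6·786 = 27195.6. Existing = 6.8·477 + 6.3·1131 + 1.8·1460 + 6.6·515 + 0.7·536 = 16771.1. Remainder 10424.5 / 12.4 ≈ 840.69.

x ≈ 841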